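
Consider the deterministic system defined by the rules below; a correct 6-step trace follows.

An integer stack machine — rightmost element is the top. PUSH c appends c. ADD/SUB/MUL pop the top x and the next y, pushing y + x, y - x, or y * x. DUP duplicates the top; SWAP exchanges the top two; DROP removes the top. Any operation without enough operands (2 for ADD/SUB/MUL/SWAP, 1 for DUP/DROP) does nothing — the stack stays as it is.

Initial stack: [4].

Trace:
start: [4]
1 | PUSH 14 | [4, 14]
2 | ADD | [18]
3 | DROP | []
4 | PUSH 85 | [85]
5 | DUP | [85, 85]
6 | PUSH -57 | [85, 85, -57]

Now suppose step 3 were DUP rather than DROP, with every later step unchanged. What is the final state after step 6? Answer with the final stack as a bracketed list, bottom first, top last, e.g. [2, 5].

[18, 18, 85, 85, -57]

(re-executing from step 3 with the substitution; state before step 3: [18])
3 | DUP | [18, 18]
4 | PUSH 85 | [18, 18, 85]
5 | DUP | [18, 18, 85, 85]
6 | PUSH -57 | [18, 18, 85, 85, -57]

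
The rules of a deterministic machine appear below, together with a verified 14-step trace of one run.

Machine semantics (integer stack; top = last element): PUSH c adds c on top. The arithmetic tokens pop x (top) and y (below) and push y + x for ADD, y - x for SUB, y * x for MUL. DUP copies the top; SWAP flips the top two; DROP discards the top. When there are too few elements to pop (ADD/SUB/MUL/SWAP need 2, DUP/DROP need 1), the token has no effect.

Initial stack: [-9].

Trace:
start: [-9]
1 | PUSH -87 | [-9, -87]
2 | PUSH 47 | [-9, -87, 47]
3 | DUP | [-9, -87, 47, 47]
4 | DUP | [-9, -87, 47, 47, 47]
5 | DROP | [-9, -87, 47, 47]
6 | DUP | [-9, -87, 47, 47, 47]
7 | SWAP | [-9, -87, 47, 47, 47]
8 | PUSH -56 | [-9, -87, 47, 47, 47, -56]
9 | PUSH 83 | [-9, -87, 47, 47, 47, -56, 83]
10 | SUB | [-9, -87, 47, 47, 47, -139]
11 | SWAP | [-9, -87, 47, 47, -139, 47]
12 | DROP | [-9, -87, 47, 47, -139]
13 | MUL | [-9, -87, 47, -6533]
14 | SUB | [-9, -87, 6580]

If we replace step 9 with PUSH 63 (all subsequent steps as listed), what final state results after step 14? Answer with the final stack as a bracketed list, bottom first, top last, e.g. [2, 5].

(re-executing from step 9 with the substitution; state before step 9: [-9, -87, 47, 47, 47, -56])
9 | PUSH 63 | [-9, -87, 47, 47, 47, -56, 63]
10 | SUB | [-9, -87, 47, 47, 47, -119]
11 | SWAP | [-9, -87, 47, 47, -119, 47]
12 | DROP | [-9, -87, 47, 47, -119]
13 | MUL | [-9, -87, 47, -5593]
14 | SUB | [-9, -87, 5640]

[-9, -87, 5640]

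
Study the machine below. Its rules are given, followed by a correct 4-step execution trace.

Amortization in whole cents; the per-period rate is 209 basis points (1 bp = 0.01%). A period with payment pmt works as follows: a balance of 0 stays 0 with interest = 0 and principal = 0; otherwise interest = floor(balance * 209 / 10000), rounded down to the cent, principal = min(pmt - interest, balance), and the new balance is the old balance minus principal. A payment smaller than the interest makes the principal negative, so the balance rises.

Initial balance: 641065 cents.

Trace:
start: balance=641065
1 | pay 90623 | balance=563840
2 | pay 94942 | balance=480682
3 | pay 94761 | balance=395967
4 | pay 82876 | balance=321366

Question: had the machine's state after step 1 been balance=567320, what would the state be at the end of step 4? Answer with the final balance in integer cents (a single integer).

325068

state after step 1 := balance=567320
2 | pay 94942 | balance=484234
3 | pay 94761 | balance=399593
4 | pay 82876 | balance=325068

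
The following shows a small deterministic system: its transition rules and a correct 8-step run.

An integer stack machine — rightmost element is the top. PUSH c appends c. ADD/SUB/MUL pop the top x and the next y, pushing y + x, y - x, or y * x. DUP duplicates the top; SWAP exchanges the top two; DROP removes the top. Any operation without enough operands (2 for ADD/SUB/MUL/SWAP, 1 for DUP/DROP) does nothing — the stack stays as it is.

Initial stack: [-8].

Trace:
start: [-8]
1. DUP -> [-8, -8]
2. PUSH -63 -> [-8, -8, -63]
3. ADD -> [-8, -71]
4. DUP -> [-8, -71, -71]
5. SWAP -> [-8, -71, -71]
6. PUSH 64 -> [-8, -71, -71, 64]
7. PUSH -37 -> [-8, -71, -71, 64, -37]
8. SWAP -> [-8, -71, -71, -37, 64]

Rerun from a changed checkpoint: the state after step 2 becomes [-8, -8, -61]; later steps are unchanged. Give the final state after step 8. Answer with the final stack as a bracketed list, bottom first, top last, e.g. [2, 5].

[-8, -69, -69, -37, 64]

state after step 2 := [-8, -8, -61]
3. ADD -> [-8, -69]
4. DUP -> [-8, -69, -69]
5. SWAP -> [-8, -69, -69]
6. PUSH 64 -> [-8, -69, -69, 64]
7. PUSH -37 -> [-8, -69, -69, 64, -37]
8. SWAP -> [-8, -69, -69, -37, 64]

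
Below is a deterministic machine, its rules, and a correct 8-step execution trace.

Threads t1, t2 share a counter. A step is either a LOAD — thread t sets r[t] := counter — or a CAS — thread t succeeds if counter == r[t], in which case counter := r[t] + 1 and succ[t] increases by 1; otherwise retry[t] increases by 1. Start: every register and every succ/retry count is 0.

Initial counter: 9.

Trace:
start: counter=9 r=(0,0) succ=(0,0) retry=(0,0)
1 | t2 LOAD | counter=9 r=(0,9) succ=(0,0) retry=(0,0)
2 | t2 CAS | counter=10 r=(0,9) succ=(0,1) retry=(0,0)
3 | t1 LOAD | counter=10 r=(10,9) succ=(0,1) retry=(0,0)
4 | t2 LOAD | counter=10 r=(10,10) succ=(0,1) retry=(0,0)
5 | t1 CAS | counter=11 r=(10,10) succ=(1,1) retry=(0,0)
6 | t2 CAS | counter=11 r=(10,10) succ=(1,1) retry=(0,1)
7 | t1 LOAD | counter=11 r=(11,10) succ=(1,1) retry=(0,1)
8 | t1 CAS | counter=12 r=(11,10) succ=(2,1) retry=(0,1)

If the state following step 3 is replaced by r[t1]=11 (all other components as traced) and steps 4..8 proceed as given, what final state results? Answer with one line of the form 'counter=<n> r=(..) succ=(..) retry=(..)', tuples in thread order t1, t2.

state after step 3 := counter=10 r=(11,9) succ=(0,1) retry=(0,0)
4 | t2 LOAD | counter=10 r=(11,10) succ=(0,1) retry=(0,0)
5 | t1 CAS | counter=10 r=(11,10) succ=(0,1) retry=(1,0)
6 | t2 CAS | counter=11 r=(11,10) succ=(0,2) retry=(1,0)
7 | t1 LOAD | counter=11 r=(11,10) succ=(0,2) retry=(1,0)
8 | t1 CAS | counter=12 r=(11,10) succ=(1,2) retry=(1,0)

counter=12 r=(11,10) succ=(1,2) retry=(1,0)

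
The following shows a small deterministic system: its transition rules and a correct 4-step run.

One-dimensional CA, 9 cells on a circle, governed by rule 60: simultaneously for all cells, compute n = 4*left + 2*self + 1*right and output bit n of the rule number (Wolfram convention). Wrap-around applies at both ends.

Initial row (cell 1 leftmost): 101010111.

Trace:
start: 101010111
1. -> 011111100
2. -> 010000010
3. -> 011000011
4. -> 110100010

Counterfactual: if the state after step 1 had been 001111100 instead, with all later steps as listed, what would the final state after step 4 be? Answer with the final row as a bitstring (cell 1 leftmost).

state after step 1 := 001111100
2. -> 001000010
3. -> 001100011
4. -> 101010010

101010010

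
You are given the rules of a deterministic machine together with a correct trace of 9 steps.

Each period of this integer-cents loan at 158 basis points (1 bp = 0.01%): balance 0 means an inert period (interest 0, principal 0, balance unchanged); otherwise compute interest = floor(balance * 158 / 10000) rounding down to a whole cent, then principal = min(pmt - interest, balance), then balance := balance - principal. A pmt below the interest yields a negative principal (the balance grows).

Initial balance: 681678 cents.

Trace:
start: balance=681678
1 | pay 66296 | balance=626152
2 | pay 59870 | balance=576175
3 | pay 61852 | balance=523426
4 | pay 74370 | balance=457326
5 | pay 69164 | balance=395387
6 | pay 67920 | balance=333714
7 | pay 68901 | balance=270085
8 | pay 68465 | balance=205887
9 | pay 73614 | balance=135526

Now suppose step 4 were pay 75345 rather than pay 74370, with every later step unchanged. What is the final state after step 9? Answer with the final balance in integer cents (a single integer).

(re-executing from step 4 with the substitution; state before step 4: balance=523426)
4 | pay 75345 | balance=456351
5 | pay 69164 | balance=394397
6 | pay 67920 | balance=332708
7 | pay 68901 | balance=269063
8 | pay 68465 | balance=204849
9 | pay 73614 | balance=134471

134471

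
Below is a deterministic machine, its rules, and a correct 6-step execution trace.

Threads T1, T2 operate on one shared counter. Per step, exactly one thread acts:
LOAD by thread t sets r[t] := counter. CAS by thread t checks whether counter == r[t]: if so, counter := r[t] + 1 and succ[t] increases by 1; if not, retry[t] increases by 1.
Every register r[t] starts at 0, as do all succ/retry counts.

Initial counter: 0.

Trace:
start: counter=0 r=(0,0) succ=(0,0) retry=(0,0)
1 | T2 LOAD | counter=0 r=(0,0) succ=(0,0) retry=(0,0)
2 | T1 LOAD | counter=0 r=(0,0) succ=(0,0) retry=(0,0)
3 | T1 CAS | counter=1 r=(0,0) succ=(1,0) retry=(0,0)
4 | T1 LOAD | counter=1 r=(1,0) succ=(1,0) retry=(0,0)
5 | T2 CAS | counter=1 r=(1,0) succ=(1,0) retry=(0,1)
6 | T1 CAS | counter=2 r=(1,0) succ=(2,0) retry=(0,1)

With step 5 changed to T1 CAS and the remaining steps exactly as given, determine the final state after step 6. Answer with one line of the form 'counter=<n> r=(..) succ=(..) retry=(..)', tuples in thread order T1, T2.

(re-executing from step 5 with the substitution; state before step 5: counter=1 r=(1,0) succ=(1,0) retry=(0,0))
5 | T1 CAS | counter=2 r=(1,0) succ=(2,0) retry=(0,0)
6 | T1 CAS | counter=2 r=(1,0) succ=(2,0) retry=(1,0)

counter=2 r=(1,0) succ=(2,0) retry=(1,0)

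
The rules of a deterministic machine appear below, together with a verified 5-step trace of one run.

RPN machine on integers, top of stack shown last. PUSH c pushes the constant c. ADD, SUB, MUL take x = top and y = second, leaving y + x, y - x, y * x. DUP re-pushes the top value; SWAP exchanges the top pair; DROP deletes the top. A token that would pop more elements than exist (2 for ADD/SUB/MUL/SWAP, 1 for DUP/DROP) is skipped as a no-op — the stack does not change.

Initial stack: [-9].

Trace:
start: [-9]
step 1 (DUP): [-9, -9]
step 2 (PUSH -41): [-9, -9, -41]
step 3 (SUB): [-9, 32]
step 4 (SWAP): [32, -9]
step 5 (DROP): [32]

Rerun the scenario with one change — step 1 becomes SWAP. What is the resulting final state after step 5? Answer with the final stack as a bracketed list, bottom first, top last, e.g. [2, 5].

(re-executing from step 1 with the substitution; state before step 1: [-9])
step 1 (SWAP): [-9]
step 2 (PUSH -41): [-9, -41]
step 3 (SUB): [32]
step 4 (SWAP): [32]
step 5 (DROP): []

[]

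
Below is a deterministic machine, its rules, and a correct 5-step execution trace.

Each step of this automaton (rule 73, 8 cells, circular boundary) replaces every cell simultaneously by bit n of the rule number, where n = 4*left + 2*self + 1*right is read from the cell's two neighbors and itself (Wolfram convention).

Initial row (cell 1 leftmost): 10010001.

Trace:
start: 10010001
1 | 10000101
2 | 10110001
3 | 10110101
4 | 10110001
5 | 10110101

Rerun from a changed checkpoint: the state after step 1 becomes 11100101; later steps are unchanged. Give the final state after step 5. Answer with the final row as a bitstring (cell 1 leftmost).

state after step 1 := 11100101
2 | 00100001
3 | 00001100
4 | 11101101
5 | 00101101

00101101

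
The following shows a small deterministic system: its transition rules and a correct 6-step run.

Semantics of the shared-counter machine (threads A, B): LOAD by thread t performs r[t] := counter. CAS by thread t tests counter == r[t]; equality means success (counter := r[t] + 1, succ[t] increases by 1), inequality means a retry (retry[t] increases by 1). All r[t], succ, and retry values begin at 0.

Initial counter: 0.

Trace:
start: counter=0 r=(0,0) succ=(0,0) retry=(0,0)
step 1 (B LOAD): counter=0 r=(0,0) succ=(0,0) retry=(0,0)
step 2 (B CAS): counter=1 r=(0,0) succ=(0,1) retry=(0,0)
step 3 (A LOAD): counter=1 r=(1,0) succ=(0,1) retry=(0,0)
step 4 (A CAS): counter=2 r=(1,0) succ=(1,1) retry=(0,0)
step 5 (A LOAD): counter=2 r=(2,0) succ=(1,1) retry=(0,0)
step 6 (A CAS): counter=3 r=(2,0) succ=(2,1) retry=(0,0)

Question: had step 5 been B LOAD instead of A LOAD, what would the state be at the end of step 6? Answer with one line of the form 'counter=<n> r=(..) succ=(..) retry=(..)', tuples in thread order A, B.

(re-executing from step 5 with the substitution; state before step 5: counter=2 r=(1,0) succ=(1,1) retry=(0,0))
step 5 (B LOAD): counter=2 r=(1,2) succ=(1,1) retry=(0,0)
step 6 (A CAS): counter=2 r=(1,2) succ=(1,1) retry=(1,0)

counter=2 r=(1,2) succ=(1,1) retry=(1,0)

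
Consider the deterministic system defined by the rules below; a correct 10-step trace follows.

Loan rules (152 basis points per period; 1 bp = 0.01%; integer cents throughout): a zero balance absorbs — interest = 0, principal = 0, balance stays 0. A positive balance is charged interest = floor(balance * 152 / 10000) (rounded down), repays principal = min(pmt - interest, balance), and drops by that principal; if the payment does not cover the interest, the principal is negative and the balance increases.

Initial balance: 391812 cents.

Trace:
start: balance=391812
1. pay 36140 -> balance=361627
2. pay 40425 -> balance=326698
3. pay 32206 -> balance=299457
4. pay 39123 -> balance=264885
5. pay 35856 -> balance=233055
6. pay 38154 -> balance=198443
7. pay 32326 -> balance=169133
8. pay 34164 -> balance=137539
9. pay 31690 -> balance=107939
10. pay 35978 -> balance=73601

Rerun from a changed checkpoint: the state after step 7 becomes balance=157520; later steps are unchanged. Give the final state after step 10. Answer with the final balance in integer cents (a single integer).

61451

state after step 7 := balance=157520
8. pay 34164 -> balance=125750
9. pay 31690 -> balance=95971
10. pay 35978 -> balance=61451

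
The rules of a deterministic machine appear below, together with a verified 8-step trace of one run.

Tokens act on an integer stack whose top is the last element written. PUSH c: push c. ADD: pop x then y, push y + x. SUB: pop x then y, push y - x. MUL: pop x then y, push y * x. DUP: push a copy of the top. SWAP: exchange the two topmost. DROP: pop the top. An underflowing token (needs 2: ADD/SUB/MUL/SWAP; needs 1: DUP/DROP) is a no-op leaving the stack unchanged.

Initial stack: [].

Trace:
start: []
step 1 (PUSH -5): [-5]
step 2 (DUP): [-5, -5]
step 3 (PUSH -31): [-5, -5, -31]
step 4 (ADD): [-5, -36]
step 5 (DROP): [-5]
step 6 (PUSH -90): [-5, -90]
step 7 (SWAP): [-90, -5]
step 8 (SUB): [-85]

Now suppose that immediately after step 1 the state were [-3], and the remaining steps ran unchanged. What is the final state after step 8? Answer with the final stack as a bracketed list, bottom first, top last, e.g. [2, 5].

[-87]

state after step 1 := [-3]
step 2 (DUP): [-3, -3]
step 3 (PUSH -31): [-3, -3, -31]
step 4 (ADD): [-3, -34]
step 5 (DROP): [-3]
step 6 (PUSH -90): [-3, -90]
step 7 (SWAP): [-90, -3]
step 8 (SUB): [-87]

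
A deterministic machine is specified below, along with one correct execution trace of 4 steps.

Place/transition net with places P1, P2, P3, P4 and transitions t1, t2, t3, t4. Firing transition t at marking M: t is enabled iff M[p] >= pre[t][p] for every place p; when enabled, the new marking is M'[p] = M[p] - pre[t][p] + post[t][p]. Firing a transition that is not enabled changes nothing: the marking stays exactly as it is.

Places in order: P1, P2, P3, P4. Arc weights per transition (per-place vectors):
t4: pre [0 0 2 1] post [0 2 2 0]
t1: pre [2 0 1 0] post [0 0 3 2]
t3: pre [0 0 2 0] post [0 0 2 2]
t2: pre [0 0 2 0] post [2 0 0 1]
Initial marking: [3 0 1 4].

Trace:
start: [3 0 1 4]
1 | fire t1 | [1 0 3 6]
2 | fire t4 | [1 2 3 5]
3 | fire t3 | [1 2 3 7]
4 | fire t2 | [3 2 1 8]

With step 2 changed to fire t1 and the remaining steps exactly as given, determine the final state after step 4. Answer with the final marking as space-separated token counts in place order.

(re-executing from step 2 with the substitution; state before step 2: [1 0 3 6])
2 | fire t1 | [1 0 3 6]
3 | fire t3 | [1 0 3 8]
4 | fire t2 | [3 0 1 9]

3 0 1 9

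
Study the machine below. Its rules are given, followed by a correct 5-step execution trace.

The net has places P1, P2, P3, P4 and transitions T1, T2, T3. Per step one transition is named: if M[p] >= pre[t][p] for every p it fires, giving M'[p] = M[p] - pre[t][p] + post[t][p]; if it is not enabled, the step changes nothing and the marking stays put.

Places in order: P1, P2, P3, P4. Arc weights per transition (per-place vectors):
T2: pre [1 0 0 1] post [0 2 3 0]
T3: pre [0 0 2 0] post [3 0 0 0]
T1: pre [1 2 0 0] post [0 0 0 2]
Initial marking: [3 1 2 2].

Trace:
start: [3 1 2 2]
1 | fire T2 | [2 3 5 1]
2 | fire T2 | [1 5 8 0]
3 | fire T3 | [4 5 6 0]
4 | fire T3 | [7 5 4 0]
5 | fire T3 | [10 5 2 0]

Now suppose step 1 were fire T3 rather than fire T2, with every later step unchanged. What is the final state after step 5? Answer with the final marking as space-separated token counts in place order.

8 3 1 1

(re-executing from step 1 with the substitution; state before step 1: [3 1 2 2])
1 | fire T3 | [6 1 0 2]
2 | fire T2 | [5 3 3 1]
3 | fire T3 | [8 3 1 1]
4 | fire T3 | [8 3 1 1]
5 | fire T3 | [8 3 1 1]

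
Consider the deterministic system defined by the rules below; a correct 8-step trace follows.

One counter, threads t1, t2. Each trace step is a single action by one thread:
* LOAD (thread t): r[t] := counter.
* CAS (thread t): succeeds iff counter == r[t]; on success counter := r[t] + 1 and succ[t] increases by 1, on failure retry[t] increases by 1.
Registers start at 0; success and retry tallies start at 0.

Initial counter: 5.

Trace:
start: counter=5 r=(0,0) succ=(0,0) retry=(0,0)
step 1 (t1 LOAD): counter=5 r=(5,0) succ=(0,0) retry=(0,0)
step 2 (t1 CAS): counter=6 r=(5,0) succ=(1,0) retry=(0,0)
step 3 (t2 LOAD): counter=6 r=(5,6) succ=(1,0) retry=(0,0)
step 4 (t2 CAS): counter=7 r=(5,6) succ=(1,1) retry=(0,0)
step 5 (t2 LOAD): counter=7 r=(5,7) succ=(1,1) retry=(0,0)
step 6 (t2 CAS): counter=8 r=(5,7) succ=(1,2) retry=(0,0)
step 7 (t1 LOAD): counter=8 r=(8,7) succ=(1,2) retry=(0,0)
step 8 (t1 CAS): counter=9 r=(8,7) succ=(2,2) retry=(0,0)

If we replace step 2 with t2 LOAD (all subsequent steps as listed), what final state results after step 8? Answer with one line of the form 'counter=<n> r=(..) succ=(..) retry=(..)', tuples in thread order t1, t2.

(re-executing from step 2 with the substitution; state before step 2: counter=5 r=(5,0) succ=(0,0) retry=(0,0))
step 2 (t2 LOAD): counter=5 r=(5,5) succ=(0,0) retry=(0,0)
step 3 (t2 LOAD): counter=5 r=(5,5) succ=(0,0) retry=(0,0)
step 4 (t2 CAS): counter=6 r=(5,5) succ=(0,1) retry=(0,0)
step 5 (t2 LOAD): counter=6 r=(5,6) succ=(0,1) retry=(0,0)
step 6 (t2 CAS): counter=7 r=(5,6) succ=(0,2) retry=(0,0)
step 7 (t1 LOAD): counter=7 r=(7,6) succ=(0,2) retry=(0,0)
step 8 (t1 CAS): counter=8 r=(7,6) succ=(1,2) retry=(0,0)

counter=8 r=(7,6) succ=(1,2) retry=(0,0)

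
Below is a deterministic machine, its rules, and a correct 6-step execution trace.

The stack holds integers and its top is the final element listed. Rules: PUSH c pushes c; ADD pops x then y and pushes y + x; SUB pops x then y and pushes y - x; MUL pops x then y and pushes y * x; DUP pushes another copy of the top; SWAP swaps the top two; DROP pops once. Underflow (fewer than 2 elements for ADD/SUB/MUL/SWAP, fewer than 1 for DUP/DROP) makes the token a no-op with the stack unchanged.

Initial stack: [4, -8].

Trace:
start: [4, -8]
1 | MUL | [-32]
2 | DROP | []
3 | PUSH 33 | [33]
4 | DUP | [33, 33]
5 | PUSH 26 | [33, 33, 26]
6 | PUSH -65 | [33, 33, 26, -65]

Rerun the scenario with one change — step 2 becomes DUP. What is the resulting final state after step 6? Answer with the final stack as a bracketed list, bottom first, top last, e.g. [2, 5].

(re-executing from step 2 with the substitution; state before step 2: [-32])
2 | DUP | [-32, -32]
3 | PUSH 33 | [-32, -32, 33]
4 | DUP | [-32, -32, 33, 33]
5 | PUSH 26 | [-32, -32, 33, 33, 26]
6 | PUSH -65 | [-32, -32, 33, 33, 26, -65]

[-32, -32, 33, 33, 26, -65]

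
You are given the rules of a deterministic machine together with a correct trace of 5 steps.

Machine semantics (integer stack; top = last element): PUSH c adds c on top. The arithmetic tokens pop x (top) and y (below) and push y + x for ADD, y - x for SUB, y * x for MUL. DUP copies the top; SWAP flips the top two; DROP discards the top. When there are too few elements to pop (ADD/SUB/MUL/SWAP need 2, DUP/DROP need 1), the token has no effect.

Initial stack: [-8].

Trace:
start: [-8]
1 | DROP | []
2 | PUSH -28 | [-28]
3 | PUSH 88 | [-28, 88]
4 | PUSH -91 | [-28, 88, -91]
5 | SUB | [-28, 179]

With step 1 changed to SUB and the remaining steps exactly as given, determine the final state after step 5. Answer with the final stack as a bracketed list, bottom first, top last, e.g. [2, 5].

[-8, -28, 179]

(re-executing from step 1 with the substitution; state before step 1: [-8])
1 | SUB | [-8]
2 | PUSH -28 | [-8, -28]
3 | PUSH 88 | [-8, -28, 88]
4 | PUSH -91 | [-8, -28, 88, -91]
5 | SUB | [-8, -28, 179]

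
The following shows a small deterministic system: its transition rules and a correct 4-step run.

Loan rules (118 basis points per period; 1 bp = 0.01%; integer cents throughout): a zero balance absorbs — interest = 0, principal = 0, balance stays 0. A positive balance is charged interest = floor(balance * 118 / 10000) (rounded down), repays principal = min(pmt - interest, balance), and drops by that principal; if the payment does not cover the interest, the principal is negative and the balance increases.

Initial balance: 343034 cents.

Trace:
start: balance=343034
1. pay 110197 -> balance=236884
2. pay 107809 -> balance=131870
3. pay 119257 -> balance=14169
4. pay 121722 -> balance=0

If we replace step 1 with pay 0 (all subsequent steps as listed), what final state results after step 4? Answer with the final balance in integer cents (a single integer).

6757

(re-executing from step 1 with the substitution; state before step 1: balance=343034)
1. pay 0 -> balance=347081
2. pay 107809 -> balance=243367
3. pay 119257 -> balance=126981
4. pay 121722 -> balance=6757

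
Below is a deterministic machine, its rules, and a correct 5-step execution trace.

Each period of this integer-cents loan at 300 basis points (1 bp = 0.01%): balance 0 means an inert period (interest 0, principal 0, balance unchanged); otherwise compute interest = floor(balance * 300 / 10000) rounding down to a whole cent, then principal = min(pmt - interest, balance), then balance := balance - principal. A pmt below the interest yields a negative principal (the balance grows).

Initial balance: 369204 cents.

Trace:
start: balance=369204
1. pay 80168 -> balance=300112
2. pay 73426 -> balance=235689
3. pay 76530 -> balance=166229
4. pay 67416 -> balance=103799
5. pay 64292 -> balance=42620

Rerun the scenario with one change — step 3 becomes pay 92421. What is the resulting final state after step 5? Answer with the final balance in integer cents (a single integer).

(re-executing from step 3 with the substitution; state before step 3: balance=235689)
3. pay 92421 -> balance=150338
4. pay 67416 -> balance=87432
5. pay 64292 -> balance=25762

25762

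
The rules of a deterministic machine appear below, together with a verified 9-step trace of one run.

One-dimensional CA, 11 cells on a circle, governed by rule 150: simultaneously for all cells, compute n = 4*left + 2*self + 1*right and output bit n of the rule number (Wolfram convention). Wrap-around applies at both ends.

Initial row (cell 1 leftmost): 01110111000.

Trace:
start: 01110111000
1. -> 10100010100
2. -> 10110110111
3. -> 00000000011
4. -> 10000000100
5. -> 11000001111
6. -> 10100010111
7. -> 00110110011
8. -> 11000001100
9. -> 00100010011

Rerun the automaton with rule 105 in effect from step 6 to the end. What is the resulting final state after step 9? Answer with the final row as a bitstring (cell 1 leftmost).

(re-executing steps 6..9 under rule 105; state before step 6: 11000001111)
6. -> 01011101000
7. -> 00110110011
8. -> 00111110011
9. -> 00100010011

00100010011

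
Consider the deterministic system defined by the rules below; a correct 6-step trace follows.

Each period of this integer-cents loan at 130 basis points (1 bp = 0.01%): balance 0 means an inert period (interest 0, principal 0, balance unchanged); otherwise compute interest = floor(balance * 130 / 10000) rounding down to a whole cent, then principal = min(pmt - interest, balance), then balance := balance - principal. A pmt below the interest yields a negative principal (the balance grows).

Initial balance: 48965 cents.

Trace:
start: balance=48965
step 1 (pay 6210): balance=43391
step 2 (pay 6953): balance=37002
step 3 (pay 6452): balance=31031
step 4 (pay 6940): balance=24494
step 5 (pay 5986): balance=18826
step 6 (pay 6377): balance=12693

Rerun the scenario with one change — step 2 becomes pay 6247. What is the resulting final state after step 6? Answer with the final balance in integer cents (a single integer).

13436

(re-executing from step 2 with the substitution; state before step 2: balance=43391)
step 2 (pay 6247): balance=37708
step 3 (pay 6452): balance=31746
step 4 (pay 6940): balance=25218
step 5 (pay 5986): balance=19559
step 6 (pay 6377): balance=13436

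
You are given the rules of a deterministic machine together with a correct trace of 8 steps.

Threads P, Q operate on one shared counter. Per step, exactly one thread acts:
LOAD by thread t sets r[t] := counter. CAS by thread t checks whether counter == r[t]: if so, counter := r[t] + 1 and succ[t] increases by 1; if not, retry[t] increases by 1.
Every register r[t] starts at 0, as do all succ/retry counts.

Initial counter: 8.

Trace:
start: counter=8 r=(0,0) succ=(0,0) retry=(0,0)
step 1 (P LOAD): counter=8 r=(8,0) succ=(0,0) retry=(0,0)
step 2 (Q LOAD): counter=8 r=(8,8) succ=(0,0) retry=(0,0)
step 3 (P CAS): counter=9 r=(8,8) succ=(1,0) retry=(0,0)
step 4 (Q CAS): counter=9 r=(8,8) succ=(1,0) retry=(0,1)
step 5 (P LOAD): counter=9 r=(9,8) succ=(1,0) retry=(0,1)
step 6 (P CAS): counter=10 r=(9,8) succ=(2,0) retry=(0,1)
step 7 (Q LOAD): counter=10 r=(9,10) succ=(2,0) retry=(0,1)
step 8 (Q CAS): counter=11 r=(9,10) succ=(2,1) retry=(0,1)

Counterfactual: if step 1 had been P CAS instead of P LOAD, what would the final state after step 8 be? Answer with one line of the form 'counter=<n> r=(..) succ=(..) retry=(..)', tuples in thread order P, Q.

counter=11 r=(9,10) succ=(1,2) retry=(2,0)

(re-executing from step 1 with the substitution; state before step 1: counter=8 r=(0,0) succ=(0,0) retry=(0,0))
step 1 (P CAS): counter=8 r=(0,0) succ=(0,0) retry=(1,0)
step 2 (Q LOAD): counter=8 r=(0,8) succ=(0,0) retry=(1,0)
step 3 (P CAS): counter=8 r=(0,8) succ=(0,0) retry=(2,0)
step 4 (Q CAS): counter=9 r=(0,8) succ=(0,1) retry=(2,0)
step 5 (P LOAD): counter=9 r=(9,8) succ=(0,1) retry=(2,0)
step 6 (P CAS): counter=10 r=(9,8) succ=(1,1) retry=(2,0)
step 7 (Q LOAD): counter=10 r=(9,10) succ=(1,1) retry=(2,0)
step 8 (Q CAS): counter=11 r=(9,10) succ=(1,2) retry=(2,0)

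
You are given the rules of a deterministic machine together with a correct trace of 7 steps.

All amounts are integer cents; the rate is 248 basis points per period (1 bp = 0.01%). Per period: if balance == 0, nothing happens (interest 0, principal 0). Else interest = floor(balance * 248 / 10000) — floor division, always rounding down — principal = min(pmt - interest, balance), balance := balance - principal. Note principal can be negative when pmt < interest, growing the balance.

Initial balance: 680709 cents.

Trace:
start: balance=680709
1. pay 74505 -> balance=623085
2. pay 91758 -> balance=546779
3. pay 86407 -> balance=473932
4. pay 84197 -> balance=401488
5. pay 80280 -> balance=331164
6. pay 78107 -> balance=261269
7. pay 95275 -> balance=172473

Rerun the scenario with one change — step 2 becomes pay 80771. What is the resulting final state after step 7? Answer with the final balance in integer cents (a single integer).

184893

(re-executing from step 2 with the substitution; state before step 2: balance=623085)
2. pay 80771 -> balance=557766
3. pay 86407 -> balance=485191
4. pay 84197 -> balance=413026
5. pay 80280 -> balance=342989
6. pay 78107 -> balance=273388
7. pay 95275 -> balance=184893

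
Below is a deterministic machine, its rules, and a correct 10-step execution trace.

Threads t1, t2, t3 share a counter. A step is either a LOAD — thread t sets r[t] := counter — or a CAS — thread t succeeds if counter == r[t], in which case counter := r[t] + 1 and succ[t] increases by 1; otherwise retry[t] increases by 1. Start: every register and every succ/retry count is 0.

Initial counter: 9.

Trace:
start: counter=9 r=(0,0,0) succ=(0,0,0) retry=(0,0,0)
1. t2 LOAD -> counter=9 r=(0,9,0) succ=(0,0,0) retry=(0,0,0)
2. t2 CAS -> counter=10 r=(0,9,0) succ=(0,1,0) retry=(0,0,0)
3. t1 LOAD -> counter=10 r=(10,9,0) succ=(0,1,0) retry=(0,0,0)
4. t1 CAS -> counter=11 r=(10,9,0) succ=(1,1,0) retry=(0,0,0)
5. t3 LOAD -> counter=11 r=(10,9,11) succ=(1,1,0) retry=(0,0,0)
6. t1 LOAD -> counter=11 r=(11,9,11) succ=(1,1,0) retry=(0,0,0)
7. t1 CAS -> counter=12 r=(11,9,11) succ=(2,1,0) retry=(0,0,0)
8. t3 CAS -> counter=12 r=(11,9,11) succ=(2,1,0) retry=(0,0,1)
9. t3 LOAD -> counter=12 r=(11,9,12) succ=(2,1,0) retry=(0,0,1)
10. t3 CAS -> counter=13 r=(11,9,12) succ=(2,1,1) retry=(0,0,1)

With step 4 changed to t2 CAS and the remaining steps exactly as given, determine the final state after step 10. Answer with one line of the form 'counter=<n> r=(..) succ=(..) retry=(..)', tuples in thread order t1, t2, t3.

counter=12 r=(10,9,11) succ=(1,1,1) retry=(0,1,1)

(re-executing from step 4 with the substitution; state before step 4: counter=10 r=(10,9,0) succ=(0,1,0) retry=(0,0,0))
4. t2 CAS -> counter=10 r=(10,9,0) succ=(0,1,0) retry=(0,1,0)
5. t3 LOAD -> counter=10 r=(10,9,10) succ=(0,1,0) retry=(0,1,0)
6. t1 LOAD -> counter=10 r=(10,9,10) succ=(0,1,0) retry=(0,1,0)
7. t1 CAS -> counter=11 r=(10,9,10) succ=(1,1,0) retry=(0,1,0)
8. t3 CAS -> counter=11 r=(10,9,10) succ=(1,1,0) retry=(0,1,1)
9. t3 LOAD -> counter=11 r=(10,9,11) succ=(1,1,0) retry=(0,1,1)
10. t3 CAS -> counter=12 r=(10,9,11) succ=(1,1,1) retry=(0,1,1)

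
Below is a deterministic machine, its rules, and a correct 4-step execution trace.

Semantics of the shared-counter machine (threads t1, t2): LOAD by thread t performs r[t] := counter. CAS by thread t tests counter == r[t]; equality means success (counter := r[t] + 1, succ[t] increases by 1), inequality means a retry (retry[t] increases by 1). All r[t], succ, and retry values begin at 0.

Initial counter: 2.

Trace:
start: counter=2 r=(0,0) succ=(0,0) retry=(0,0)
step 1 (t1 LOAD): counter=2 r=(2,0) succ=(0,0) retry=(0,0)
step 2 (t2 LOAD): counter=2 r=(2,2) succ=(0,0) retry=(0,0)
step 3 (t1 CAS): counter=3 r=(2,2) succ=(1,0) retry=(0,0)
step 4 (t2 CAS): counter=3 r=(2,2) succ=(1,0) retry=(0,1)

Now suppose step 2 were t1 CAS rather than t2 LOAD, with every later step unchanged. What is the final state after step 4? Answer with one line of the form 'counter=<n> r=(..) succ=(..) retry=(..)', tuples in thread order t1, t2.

(re-executing from step 2 with the substitution; state before step 2: counter=2 r=(2,0) succ=(0,0) retry=(0,0))
step 2 (t1 CAS): counter=3 r=(2,0) succ=(1,0) retry=(0,0)
step 3 (t1 CAS): counter=3 r=(2,0) succ=(1,0) retry=(1,0)
step 4 (t2 CAS): counter=3 r=(2,0) succ=(1,0) retry=(1,1)

counter=3 r=(2,0) succ=(1,0) retry=(1,1)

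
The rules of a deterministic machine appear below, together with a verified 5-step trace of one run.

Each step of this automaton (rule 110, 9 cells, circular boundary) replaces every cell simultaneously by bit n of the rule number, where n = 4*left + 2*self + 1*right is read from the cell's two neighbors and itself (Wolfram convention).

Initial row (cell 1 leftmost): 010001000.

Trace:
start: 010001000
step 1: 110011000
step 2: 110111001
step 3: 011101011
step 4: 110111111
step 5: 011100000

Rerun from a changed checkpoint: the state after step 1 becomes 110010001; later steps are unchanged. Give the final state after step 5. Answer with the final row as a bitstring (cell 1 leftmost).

000110100

state after step 1 := 110010001
step 2: 010110011
step 3: 111110111
step 4: 000011100
step 5: 000110100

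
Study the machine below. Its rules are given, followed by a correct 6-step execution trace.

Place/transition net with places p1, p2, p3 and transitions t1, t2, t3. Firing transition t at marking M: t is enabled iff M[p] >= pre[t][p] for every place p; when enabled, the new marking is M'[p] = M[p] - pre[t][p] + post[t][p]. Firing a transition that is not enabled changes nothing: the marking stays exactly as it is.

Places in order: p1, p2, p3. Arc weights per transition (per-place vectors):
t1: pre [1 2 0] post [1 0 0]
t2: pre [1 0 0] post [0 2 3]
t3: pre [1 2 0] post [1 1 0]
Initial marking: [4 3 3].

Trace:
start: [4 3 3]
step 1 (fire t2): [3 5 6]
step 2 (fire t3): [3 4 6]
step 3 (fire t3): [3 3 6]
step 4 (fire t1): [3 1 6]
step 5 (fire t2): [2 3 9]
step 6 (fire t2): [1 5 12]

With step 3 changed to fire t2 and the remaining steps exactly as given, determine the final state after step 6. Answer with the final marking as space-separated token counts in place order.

0 8 15

(re-executing from step 3 with the substitution; state before step 3: [3 4 6])
step 3 (fire t2): [2 6 9]
step 4 (fire t1): [2 4 9]
step 5 (fire t2): [1 6 12]
step 6 (fire t2): [0 8 15]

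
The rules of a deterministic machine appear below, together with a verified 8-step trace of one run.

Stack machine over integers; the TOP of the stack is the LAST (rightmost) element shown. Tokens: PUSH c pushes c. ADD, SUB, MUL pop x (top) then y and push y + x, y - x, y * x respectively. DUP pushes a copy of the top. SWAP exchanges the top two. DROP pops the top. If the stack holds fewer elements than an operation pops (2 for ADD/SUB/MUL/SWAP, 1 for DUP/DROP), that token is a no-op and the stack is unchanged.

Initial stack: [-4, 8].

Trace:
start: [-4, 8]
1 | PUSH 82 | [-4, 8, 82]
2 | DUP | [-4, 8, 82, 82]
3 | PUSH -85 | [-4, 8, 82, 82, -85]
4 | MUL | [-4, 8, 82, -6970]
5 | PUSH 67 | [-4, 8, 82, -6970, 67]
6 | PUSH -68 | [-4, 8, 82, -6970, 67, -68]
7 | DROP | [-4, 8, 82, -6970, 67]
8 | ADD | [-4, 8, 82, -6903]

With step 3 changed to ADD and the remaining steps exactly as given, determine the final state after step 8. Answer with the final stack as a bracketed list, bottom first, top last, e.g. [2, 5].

[-4, 1379]

(re-executing from step 3 with the substitution; state before step 3: [-4, 8, 82, 82])
3 | ADD | [-4, 8, 164]
4 | MUL | [-4, 1312]
5 | PUSH 67 | [-4, 1312, 67]
6 | PUSH -68 | [-4, 1312, 67, -68]
7 | DROP | [-4, 1312, 67]
8 | ADD | [-4, 1379]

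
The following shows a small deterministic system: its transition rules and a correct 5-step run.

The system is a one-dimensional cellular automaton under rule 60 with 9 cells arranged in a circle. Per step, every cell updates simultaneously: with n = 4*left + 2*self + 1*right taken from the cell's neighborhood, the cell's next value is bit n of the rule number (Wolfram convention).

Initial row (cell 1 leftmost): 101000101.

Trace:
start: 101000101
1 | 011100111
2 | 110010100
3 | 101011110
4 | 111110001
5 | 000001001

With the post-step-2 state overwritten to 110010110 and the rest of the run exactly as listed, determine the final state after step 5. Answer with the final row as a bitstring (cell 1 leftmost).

state after step 2 := 110010110
3 | 101011101
4 | 011110011
5 | 110001010

110001010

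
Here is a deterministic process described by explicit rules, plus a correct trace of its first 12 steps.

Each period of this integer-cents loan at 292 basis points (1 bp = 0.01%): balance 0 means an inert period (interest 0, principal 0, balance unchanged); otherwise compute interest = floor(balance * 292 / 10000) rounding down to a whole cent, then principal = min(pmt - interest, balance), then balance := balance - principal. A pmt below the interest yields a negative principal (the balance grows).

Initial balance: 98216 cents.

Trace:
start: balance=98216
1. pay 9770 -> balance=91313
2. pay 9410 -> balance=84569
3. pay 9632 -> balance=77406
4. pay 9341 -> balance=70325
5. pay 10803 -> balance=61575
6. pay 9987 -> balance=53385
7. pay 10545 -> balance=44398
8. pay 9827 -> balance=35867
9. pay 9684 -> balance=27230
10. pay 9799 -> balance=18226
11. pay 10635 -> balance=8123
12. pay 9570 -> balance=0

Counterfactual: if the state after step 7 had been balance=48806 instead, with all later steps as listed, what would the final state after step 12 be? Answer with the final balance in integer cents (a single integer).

3879

state after step 7 := balance=48806
8. pay 9827 -> balance=40404
9. pay 9684 -> balance=31899
10. pay 9799 -> balance=23031
11. pay 10635 -> balance=13068
12. pay 9570 -> balance=3879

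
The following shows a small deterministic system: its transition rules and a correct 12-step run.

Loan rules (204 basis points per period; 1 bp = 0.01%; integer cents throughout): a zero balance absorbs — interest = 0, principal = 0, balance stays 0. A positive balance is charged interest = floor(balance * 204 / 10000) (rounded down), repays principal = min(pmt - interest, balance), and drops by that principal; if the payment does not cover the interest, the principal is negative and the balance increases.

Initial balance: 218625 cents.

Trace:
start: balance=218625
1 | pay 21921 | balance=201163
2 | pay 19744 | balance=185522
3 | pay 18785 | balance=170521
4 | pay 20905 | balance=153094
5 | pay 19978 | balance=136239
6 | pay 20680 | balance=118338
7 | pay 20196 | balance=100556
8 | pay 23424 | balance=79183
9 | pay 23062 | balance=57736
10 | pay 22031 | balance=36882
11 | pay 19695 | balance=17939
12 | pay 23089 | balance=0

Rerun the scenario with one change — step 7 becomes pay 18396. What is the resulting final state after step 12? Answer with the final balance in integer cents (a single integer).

0

(re-executing from step 7 with the substitution; state before step 7: balance=118338)
7 | pay 18396 | balance=102356
8 | pay 23424 | balance=81020
9 | pay 23062 | balance=59610
10 | pay 22031 | balance=38795
11 | pay 19695 | balance=19891
12 | pay 23089 | balance=0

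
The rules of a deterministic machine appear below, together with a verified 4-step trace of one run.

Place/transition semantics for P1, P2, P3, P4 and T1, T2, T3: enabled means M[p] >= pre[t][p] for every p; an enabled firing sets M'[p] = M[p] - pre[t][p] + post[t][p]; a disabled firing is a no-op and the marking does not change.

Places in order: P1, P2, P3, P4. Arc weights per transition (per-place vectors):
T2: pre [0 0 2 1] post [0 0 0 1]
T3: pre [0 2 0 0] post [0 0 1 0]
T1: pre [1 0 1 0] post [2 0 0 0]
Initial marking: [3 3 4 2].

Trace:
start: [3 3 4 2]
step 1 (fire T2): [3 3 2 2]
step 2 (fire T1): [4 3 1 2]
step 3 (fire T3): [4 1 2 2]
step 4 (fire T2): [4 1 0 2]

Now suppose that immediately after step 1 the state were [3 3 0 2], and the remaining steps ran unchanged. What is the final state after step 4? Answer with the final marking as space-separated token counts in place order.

3 1 1 2

state after step 1 := [3 3 0 2]
step 2 (fire T1): [3 3 0 2]
step 3 (fire T3): [3 1 1 2]
step 4 (fire T2): [3 1 1 2]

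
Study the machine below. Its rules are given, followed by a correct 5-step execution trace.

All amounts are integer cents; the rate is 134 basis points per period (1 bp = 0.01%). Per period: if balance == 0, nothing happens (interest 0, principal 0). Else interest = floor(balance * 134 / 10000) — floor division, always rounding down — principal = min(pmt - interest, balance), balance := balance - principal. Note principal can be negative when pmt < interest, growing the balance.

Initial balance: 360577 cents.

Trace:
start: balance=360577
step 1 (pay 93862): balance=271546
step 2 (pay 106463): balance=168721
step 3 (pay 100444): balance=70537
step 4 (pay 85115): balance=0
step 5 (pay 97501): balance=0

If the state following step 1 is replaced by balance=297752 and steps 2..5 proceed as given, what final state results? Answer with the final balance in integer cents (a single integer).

state after step 1 := balance=297752
step 2 (pay 106463): balance=195278
step 3 (pay 100444): balance=97450
step 4 (pay 85115): balance=13640
step 5 (pay 97501): balance=0

0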